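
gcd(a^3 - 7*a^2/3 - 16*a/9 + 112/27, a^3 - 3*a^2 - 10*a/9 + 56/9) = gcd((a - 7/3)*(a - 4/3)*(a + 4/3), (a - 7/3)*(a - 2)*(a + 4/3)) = a^2 - a - 28/9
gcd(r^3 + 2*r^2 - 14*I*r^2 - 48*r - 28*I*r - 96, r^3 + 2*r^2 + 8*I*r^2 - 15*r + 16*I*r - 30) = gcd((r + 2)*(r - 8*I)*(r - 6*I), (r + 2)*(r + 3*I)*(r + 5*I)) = r + 2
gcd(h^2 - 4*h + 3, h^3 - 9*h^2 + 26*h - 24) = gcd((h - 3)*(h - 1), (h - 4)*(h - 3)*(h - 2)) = h - 3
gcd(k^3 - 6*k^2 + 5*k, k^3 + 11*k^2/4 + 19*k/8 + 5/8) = 1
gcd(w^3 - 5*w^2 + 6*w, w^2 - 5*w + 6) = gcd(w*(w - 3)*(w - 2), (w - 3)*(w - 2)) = w^2 - 5*w + 6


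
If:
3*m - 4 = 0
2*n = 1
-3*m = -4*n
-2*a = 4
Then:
No Solution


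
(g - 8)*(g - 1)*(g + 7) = g^3 - 2*g^2 - 55*g + 56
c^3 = c^3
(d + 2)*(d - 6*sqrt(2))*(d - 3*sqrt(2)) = d^3 - 9*sqrt(2)*d^2 + 2*d^2 - 18*sqrt(2)*d + 36*d + 72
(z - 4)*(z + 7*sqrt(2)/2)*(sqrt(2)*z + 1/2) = sqrt(2)*z^3 - 4*sqrt(2)*z^2 + 15*z^2/2 - 30*z + 7*sqrt(2)*z/4 - 7*sqrt(2)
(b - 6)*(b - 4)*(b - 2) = b^3 - 12*b^2 + 44*b - 48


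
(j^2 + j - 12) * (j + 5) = j^3 + 6*j^2 - 7*j - 60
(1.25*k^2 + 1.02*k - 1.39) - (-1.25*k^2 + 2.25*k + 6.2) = 2.5*k^2 - 1.23*k - 7.59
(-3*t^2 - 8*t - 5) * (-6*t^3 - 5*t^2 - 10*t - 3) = 18*t^5 + 63*t^4 + 100*t^3 + 114*t^2 + 74*t + 15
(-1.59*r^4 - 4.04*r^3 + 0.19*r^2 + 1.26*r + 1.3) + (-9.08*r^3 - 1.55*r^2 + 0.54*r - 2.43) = -1.59*r^4 - 13.12*r^3 - 1.36*r^2 + 1.8*r - 1.13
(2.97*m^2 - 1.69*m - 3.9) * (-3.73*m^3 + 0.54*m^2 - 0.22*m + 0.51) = -11.0781*m^5 + 7.9075*m^4 + 12.981*m^3 - 0.2195*m^2 - 0.00390000000000001*m - 1.989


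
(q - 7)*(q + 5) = q^2 - 2*q - 35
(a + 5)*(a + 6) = a^2 + 11*a + 30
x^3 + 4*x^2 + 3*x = x*(x + 1)*(x + 3)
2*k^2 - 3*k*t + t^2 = (-2*k + t)*(-k + t)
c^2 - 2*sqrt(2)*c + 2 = (c - sqrt(2))^2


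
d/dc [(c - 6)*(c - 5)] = 2*c - 11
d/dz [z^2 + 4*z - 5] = 2*z + 4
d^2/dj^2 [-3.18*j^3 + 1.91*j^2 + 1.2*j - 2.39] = 3.82 - 19.08*j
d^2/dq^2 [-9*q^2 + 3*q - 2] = -18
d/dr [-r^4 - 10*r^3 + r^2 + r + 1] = -4*r^3 - 30*r^2 + 2*r + 1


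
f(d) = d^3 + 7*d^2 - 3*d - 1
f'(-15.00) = 462.00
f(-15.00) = -1756.00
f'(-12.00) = 261.00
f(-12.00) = -685.00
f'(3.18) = 71.86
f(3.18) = 92.40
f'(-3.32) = -16.41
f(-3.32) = 49.52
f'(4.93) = 138.93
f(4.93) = 274.17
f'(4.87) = 136.33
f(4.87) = 265.91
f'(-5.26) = 6.36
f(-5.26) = 62.92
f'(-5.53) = 11.32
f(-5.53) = 60.54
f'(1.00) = 14.00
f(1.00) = 4.00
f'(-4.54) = -4.73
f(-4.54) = 63.32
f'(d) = 3*d^2 + 14*d - 3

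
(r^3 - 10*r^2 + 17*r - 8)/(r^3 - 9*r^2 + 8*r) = (r - 1)/r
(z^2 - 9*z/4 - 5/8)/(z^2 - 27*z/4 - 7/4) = (z - 5/2)/(z - 7)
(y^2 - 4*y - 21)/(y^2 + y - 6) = (y - 7)/(y - 2)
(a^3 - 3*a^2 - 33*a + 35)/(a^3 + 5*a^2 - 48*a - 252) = (a^2 + 4*a - 5)/(a^2 + 12*a + 36)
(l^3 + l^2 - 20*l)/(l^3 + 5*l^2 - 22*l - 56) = l*(l + 5)/(l^2 + 9*l + 14)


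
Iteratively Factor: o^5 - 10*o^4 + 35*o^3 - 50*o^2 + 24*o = (o - 2)*(o^4 - 8*o^3 + 19*o^2 - 12*o) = o*(o - 2)*(o^3 - 8*o^2 + 19*o - 12) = o*(o - 3)*(o - 2)*(o^2 - 5*o + 4) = o*(o - 3)*(o - 2)*(o - 1)*(o - 4)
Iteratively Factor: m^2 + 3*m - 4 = (m - 1)*(m + 4)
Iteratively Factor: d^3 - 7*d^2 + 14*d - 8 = (d - 1)*(d^2 - 6*d + 8) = (d - 2)*(d - 1)*(d - 4)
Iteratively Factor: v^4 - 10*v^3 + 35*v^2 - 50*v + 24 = (v - 4)*(v^3 - 6*v^2 + 11*v - 6) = (v - 4)*(v - 2)*(v^2 - 4*v + 3) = (v - 4)*(v - 3)*(v - 2)*(v - 1)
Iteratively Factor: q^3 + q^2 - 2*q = (q + 2)*(q^2 - q) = (q - 1)*(q + 2)*(q)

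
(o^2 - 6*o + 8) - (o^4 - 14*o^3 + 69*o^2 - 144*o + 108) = -o^4 + 14*o^3 - 68*o^2 + 138*o - 100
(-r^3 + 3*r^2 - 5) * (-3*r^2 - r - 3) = 3*r^5 - 8*r^4 + 6*r^2 + 5*r + 15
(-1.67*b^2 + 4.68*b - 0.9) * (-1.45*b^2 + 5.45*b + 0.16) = 2.4215*b^4 - 15.8875*b^3 + 26.5438*b^2 - 4.1562*b - 0.144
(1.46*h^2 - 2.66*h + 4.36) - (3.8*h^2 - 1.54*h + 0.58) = -2.34*h^2 - 1.12*h + 3.78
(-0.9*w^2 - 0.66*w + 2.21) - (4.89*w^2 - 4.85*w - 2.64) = -5.79*w^2 + 4.19*w + 4.85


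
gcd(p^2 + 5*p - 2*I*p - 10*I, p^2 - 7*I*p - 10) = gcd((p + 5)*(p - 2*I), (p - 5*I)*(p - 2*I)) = p - 2*I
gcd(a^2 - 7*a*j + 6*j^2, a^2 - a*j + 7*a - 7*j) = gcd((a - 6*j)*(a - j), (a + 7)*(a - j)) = a - j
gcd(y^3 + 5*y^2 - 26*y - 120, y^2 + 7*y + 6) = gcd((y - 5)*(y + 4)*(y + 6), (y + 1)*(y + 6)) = y + 6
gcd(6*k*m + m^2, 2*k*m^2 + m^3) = m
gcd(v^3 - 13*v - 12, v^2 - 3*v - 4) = v^2 - 3*v - 4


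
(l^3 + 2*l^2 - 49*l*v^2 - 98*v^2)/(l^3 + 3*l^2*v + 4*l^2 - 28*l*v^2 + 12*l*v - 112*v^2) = (-l^2 + 7*l*v - 2*l + 14*v)/(-l^2 + 4*l*v - 4*l + 16*v)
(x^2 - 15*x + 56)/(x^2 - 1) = (x^2 - 15*x + 56)/(x^2 - 1)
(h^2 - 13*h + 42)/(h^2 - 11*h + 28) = (h - 6)/(h - 4)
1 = 1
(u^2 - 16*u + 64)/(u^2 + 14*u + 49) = (u^2 - 16*u + 64)/(u^2 + 14*u + 49)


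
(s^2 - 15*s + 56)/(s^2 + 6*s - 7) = (s^2 - 15*s + 56)/(s^2 + 6*s - 7)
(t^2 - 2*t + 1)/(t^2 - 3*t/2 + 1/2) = 2*(t - 1)/(2*t - 1)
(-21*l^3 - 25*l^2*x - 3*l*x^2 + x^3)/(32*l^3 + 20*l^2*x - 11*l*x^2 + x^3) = (-21*l^2 - 4*l*x + x^2)/(32*l^2 - 12*l*x + x^2)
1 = 1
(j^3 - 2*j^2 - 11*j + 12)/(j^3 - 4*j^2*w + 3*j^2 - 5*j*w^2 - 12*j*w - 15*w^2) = (-j^2 + 5*j - 4)/(-j^2 + 4*j*w + 5*w^2)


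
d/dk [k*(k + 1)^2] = (k + 1)*(3*k + 1)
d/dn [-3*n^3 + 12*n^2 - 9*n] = -9*n^2 + 24*n - 9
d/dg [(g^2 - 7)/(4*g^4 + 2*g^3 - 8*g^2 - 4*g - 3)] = 2*(-4*g^5 - g^4 + 56*g^3 + 19*g^2 - 59*g - 14)/(16*g^8 + 16*g^7 - 60*g^6 - 64*g^5 + 24*g^4 + 52*g^3 + 64*g^2 + 24*g + 9)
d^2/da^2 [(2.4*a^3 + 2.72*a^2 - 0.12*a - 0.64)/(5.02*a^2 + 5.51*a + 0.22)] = (5.6843418860808e-14*a^5 - 16.0922239999999*a^3 - 97.3376639999999*a^2 - 104.72304*a - 36.893072)/(126.506008*a^6 + 416.562612*a^5 + 473.85537*a^4 + 203.795615*a^3 + 20.76657*a^2 + 0.800052*a + 0.010648)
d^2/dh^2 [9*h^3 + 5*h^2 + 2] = 54*h + 10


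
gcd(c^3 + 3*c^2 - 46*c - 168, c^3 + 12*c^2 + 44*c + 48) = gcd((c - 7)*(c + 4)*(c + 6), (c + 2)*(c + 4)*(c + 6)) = c^2 + 10*c + 24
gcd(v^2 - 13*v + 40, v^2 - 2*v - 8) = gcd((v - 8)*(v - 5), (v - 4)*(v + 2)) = 1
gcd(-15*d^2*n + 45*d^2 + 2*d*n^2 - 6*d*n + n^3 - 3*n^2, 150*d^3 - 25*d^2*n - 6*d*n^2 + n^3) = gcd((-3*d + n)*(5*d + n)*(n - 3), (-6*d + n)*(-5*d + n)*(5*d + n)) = 5*d + n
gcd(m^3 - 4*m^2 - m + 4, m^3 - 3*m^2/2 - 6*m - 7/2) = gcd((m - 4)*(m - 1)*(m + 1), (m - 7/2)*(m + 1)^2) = m + 1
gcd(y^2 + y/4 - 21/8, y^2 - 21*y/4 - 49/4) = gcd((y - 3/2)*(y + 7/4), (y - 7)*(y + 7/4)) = y + 7/4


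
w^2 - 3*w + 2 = (w - 2)*(w - 1)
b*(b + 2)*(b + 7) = b^3 + 9*b^2 + 14*b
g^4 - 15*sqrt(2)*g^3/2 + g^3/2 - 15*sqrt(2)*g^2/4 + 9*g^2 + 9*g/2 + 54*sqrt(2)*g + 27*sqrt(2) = (g + 1/2)*(g - 6*sqrt(2))*(g - 3*sqrt(2))*(g + 3*sqrt(2)/2)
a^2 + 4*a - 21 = (a - 3)*(a + 7)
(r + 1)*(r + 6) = r^2 + 7*r + 6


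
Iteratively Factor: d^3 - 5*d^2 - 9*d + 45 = (d - 3)*(d^2 - 2*d - 15) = (d - 3)*(d + 3)*(d - 5)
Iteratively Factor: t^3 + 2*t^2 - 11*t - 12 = (t + 1)*(t^2 + t - 12) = (t - 3)*(t + 1)*(t + 4)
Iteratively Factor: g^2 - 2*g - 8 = (g + 2)*(g - 4)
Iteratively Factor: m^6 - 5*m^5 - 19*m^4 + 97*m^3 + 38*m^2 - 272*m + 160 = (m + 4)*(m^5 - 9*m^4 + 17*m^3 + 29*m^2 - 78*m + 40) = (m + 2)*(m + 4)*(m^4 - 11*m^3 + 39*m^2 - 49*m + 20) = (m - 5)*(m + 2)*(m + 4)*(m^3 - 6*m^2 + 9*m - 4) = (m - 5)*(m - 1)*(m + 2)*(m + 4)*(m^2 - 5*m + 4) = (m - 5)*(m - 4)*(m - 1)*(m + 2)*(m + 4)*(m - 1)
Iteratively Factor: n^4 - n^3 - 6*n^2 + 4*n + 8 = (n - 2)*(n^3 + n^2 - 4*n - 4) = (n - 2)*(n + 1)*(n^2 - 4) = (n - 2)^2*(n + 1)*(n + 2)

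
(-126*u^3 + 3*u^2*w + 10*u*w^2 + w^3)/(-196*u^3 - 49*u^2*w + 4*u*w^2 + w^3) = (18*u^2 - 3*u*w - w^2)/(28*u^2 + 3*u*w - w^2)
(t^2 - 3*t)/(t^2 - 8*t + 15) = t/(t - 5)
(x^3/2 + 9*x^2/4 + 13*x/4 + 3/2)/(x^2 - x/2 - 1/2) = (2*x^3 + 9*x^2 + 13*x + 6)/(2*(2*x^2 - x - 1))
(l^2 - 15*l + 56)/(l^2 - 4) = (l^2 - 15*l + 56)/(l^2 - 4)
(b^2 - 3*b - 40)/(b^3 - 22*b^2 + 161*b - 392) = (b + 5)/(b^2 - 14*b + 49)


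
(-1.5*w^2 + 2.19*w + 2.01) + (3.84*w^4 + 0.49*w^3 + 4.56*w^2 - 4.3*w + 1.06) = 3.84*w^4 + 0.49*w^3 + 3.06*w^2 - 2.11*w + 3.07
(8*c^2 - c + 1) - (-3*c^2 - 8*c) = 11*c^2 + 7*c + 1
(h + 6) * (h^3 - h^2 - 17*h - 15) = h^4 + 5*h^3 - 23*h^2 - 117*h - 90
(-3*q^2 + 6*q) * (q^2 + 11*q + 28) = -3*q^4 - 27*q^3 - 18*q^2 + 168*q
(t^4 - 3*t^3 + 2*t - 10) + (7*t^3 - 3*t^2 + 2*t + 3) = t^4 + 4*t^3 - 3*t^2 + 4*t - 7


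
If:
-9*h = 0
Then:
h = 0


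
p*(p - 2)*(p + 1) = p^3 - p^2 - 2*p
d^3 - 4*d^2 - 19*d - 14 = (d - 7)*(d + 1)*(d + 2)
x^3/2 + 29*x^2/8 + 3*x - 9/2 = (x/2 + 1)*(x - 3/4)*(x + 6)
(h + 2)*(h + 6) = h^2 + 8*h + 12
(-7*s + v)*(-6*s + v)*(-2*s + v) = -84*s^3 + 68*s^2*v - 15*s*v^2 + v^3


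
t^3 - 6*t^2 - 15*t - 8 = (t - 8)*(t + 1)^2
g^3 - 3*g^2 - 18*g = g*(g - 6)*(g + 3)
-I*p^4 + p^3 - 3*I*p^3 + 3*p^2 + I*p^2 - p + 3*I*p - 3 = (p - 1)*(p + 3)*(p + I)*(-I*p - I)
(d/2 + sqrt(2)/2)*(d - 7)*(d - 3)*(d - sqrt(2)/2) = d^4/2 - 5*d^3 + sqrt(2)*d^3/4 - 5*sqrt(2)*d^2/2 + 10*d^2 + 5*d + 21*sqrt(2)*d/4 - 21/2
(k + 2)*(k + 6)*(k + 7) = k^3 + 15*k^2 + 68*k + 84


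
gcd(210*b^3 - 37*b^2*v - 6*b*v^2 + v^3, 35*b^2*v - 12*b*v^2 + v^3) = 35*b^2 - 12*b*v + v^2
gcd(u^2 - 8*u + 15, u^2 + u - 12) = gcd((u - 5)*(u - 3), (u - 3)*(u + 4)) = u - 3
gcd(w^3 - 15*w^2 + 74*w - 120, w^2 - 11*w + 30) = w^2 - 11*w + 30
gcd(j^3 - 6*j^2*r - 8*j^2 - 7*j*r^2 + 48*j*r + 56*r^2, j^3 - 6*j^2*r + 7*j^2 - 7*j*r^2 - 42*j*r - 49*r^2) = -j^2 + 6*j*r + 7*r^2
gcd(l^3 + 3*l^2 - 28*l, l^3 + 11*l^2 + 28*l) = l^2 + 7*l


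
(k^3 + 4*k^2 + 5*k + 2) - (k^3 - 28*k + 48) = 4*k^2 + 33*k - 46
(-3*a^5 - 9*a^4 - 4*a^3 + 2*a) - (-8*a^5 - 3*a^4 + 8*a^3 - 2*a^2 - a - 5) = 5*a^5 - 6*a^4 - 12*a^3 + 2*a^2 + 3*a + 5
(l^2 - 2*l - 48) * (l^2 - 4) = l^4 - 2*l^3 - 52*l^2 + 8*l + 192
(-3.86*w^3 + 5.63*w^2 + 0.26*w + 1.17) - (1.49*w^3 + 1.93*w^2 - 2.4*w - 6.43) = -5.35*w^3 + 3.7*w^2 + 2.66*w + 7.6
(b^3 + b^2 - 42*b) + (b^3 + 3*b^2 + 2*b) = 2*b^3 + 4*b^2 - 40*b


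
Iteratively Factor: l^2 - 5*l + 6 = (l - 2)*(l - 3)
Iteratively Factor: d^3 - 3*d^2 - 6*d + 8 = (d - 4)*(d^2 + d - 2) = (d - 4)*(d + 2)*(d - 1)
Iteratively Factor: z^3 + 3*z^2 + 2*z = (z + 1)*(z^2 + 2*z) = z*(z + 1)*(z + 2)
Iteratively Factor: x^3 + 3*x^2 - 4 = (x + 2)*(x^2 + x - 2) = (x - 1)*(x + 2)*(x + 2)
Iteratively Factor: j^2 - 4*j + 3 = (j - 1)*(j - 3)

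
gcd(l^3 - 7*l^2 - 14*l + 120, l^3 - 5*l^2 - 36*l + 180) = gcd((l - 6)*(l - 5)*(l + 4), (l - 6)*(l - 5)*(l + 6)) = l^2 - 11*l + 30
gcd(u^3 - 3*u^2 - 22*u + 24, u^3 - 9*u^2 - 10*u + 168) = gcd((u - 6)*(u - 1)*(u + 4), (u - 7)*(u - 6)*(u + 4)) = u^2 - 2*u - 24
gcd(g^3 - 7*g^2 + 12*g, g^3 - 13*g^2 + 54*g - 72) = g^2 - 7*g + 12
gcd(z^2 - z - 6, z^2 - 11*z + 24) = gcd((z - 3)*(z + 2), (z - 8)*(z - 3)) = z - 3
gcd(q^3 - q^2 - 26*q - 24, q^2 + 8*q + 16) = q + 4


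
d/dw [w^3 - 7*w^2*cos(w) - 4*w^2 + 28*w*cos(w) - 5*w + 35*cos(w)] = 7*w^2*sin(w) + 3*w^2 - 28*w*sin(w) - 14*w*cos(w) - 8*w - 35*sin(w) + 28*cos(w) - 5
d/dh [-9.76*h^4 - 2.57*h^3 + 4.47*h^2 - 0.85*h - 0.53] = -39.04*h^3 - 7.71*h^2 + 8.94*h - 0.85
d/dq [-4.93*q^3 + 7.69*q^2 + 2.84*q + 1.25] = -14.79*q^2 + 15.38*q + 2.84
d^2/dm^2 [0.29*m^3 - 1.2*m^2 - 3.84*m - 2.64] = 1.74*m - 2.4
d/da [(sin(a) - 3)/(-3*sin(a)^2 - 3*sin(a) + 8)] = (3*sin(a)^2 - 18*sin(a) - 1)*cos(a)/(3*sin(a)^2 + 3*sin(a) - 8)^2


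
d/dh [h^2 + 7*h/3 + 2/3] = 2*h + 7/3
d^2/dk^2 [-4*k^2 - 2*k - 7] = -8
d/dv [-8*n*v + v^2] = -8*n + 2*v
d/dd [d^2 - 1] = 2*d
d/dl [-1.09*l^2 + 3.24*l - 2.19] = 3.24 - 2.18*l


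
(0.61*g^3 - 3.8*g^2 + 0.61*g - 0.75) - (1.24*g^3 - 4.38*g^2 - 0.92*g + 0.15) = -0.63*g^3 + 0.58*g^2 + 1.53*g - 0.9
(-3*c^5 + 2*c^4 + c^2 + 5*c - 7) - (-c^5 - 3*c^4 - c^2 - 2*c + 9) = -2*c^5 + 5*c^4 + 2*c^2 + 7*c - 16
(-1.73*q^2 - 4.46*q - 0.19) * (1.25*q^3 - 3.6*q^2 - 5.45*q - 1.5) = -2.1625*q^5 + 0.653*q^4 + 25.247*q^3 + 27.586*q^2 + 7.7255*q + 0.285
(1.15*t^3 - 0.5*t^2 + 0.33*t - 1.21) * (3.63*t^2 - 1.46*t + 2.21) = 4.1745*t^5 - 3.494*t^4 + 4.4694*t^3 - 5.9791*t^2 + 2.4959*t - 2.6741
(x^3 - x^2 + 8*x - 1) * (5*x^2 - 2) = 5*x^5 - 5*x^4 + 38*x^3 - 3*x^2 - 16*x + 2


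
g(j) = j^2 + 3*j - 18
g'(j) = 2*j + 3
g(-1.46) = -20.25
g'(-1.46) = 0.08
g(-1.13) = -20.11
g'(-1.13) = 0.74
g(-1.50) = -20.25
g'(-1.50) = 0.00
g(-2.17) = -19.80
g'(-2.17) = -1.34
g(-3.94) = -14.30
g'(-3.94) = -4.88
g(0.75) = -15.19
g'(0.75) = 4.50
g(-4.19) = -13.01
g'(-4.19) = -5.38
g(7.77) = 65.68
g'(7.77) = 18.54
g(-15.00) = 162.00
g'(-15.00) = -27.00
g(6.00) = 36.00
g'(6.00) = 15.00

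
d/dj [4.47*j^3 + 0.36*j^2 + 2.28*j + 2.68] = 13.41*j^2 + 0.72*j + 2.28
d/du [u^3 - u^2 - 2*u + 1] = 3*u^2 - 2*u - 2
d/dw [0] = 0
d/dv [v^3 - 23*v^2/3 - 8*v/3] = 3*v^2 - 46*v/3 - 8/3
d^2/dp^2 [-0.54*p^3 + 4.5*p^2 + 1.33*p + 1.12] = 9.0 - 3.24*p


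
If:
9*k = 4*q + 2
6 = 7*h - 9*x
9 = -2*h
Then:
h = -9/2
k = 4*q/9 + 2/9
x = -25/6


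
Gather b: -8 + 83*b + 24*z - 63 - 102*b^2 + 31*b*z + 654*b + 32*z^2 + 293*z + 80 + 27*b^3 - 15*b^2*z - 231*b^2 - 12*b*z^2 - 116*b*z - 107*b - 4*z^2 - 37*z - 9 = 27*b^3 + b^2*(-15*z - 333) + b*(-12*z^2 - 85*z + 630) + 28*z^2 + 280*z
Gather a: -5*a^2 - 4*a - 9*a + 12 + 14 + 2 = -5*a^2 - 13*a + 28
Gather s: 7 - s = 7 - s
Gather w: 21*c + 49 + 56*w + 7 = 21*c + 56*w + 56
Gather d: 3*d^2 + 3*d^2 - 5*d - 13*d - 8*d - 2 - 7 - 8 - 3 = 6*d^2 - 26*d - 20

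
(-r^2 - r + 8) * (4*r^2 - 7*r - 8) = -4*r^4 + 3*r^3 + 47*r^2 - 48*r - 64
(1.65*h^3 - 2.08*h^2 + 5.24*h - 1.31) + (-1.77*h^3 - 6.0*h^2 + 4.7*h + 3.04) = -0.12*h^3 - 8.08*h^2 + 9.94*h + 1.73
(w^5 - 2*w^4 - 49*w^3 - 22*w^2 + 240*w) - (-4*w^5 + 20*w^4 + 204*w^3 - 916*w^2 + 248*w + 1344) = 5*w^5 - 22*w^4 - 253*w^3 + 894*w^2 - 8*w - 1344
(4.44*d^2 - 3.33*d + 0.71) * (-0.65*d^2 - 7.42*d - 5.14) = -2.886*d^4 - 30.7803*d^3 + 1.4255*d^2 + 11.848*d - 3.6494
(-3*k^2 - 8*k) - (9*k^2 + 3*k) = -12*k^2 - 11*k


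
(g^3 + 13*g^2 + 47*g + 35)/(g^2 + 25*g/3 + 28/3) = 3*(g^2 + 6*g + 5)/(3*g + 4)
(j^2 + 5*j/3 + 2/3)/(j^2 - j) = (3*j^2 + 5*j + 2)/(3*j*(j - 1))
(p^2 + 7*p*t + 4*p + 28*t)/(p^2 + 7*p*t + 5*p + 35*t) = (p + 4)/(p + 5)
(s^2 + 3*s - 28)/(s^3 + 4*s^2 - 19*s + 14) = (s - 4)/(s^2 - 3*s + 2)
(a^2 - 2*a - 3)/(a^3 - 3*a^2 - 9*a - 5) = (a - 3)/(a^2 - 4*a - 5)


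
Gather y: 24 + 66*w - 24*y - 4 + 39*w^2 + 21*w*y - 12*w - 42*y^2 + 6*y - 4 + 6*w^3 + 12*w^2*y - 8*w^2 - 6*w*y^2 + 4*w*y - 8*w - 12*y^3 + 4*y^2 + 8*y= 6*w^3 + 31*w^2 + 46*w - 12*y^3 + y^2*(-6*w - 38) + y*(12*w^2 + 25*w - 10) + 16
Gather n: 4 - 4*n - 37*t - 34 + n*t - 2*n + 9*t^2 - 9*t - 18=n*(t - 6) + 9*t^2 - 46*t - 48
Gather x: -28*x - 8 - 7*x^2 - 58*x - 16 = -7*x^2 - 86*x - 24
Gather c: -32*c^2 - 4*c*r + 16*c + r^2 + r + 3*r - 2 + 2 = -32*c^2 + c*(16 - 4*r) + r^2 + 4*r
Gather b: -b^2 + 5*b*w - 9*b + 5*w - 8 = -b^2 + b*(5*w - 9) + 5*w - 8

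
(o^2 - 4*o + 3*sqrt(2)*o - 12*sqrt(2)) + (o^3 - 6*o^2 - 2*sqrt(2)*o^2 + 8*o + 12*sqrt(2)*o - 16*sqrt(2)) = o^3 - 5*o^2 - 2*sqrt(2)*o^2 + 4*o + 15*sqrt(2)*o - 28*sqrt(2)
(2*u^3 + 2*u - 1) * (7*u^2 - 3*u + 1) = 14*u^5 - 6*u^4 + 16*u^3 - 13*u^2 + 5*u - 1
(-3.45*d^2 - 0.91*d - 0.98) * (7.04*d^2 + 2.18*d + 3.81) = -24.288*d^4 - 13.9274*d^3 - 22.0275*d^2 - 5.6035*d - 3.7338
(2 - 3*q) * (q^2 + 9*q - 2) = -3*q^3 - 25*q^2 + 24*q - 4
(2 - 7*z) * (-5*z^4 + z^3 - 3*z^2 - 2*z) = 35*z^5 - 17*z^4 + 23*z^3 + 8*z^2 - 4*z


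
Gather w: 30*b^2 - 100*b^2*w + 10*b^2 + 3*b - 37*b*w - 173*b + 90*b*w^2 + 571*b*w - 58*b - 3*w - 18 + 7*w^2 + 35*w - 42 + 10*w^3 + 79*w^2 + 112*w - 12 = 40*b^2 - 228*b + 10*w^3 + w^2*(90*b + 86) + w*(-100*b^2 + 534*b + 144) - 72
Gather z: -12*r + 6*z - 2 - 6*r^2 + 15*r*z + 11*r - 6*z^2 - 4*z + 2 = -6*r^2 - r - 6*z^2 + z*(15*r + 2)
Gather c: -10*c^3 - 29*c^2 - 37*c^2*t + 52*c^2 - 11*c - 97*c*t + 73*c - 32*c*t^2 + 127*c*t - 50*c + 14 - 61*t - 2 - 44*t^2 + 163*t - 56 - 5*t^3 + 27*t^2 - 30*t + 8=-10*c^3 + c^2*(23 - 37*t) + c*(-32*t^2 + 30*t + 12) - 5*t^3 - 17*t^2 + 72*t - 36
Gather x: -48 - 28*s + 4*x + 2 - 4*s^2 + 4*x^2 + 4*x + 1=-4*s^2 - 28*s + 4*x^2 + 8*x - 45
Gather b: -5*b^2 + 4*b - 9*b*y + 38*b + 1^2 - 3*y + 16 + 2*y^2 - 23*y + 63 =-5*b^2 + b*(42 - 9*y) + 2*y^2 - 26*y + 80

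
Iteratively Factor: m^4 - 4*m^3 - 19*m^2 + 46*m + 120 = (m + 3)*(m^3 - 7*m^2 + 2*m + 40) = (m - 5)*(m + 3)*(m^2 - 2*m - 8) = (m - 5)*(m - 4)*(m + 3)*(m + 2)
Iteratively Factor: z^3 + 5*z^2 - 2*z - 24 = (z + 3)*(z^2 + 2*z - 8) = (z + 3)*(z + 4)*(z - 2)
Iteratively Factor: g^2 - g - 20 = (g - 5)*(g + 4)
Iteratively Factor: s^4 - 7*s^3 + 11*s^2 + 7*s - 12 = (s + 1)*(s^3 - 8*s^2 + 19*s - 12) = (s - 1)*(s + 1)*(s^2 - 7*s + 12) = (s - 3)*(s - 1)*(s + 1)*(s - 4)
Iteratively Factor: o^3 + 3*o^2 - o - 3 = (o + 3)*(o^2 - 1) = (o + 1)*(o + 3)*(o - 1)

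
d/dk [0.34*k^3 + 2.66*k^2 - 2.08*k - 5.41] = 1.02*k^2 + 5.32*k - 2.08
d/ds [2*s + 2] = 2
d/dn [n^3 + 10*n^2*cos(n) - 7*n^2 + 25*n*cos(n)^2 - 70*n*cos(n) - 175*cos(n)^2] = -10*n^2*sin(n) + 3*n^2 + 70*n*sin(n) - 25*n*sin(2*n) + 20*n*cos(n) - 14*n + 175*sin(2*n) + 25*cos(n)^2 - 70*cos(n)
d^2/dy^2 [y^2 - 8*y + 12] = 2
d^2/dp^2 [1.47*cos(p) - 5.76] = -1.47*cos(p)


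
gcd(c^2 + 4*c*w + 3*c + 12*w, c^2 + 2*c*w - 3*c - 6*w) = 1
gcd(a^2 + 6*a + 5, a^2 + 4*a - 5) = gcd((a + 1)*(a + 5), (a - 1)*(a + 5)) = a + 5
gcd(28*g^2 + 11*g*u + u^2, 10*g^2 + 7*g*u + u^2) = 1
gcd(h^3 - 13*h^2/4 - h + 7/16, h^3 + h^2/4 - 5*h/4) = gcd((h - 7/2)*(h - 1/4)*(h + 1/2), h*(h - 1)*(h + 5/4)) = 1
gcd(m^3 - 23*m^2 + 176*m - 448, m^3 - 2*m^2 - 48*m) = m - 8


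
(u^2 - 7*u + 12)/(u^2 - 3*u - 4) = (u - 3)/(u + 1)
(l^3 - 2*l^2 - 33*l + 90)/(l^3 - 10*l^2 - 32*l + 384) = (l^2 - 8*l + 15)/(l^2 - 16*l + 64)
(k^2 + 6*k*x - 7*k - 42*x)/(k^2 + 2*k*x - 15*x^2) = (k^2 + 6*k*x - 7*k - 42*x)/(k^2 + 2*k*x - 15*x^2)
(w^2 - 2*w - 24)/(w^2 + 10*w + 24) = (w - 6)/(w + 6)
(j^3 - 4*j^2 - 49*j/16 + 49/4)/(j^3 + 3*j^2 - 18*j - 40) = (j^2 - 49/16)/(j^2 + 7*j + 10)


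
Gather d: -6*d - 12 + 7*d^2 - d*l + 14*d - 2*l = 7*d^2 + d*(8 - l) - 2*l - 12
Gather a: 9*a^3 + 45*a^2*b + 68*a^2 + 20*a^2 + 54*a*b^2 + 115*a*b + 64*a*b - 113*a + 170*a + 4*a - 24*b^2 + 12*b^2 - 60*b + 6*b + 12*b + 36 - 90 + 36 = 9*a^3 + a^2*(45*b + 88) + a*(54*b^2 + 179*b + 61) - 12*b^2 - 42*b - 18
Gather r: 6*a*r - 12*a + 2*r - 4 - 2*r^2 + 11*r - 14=-12*a - 2*r^2 + r*(6*a + 13) - 18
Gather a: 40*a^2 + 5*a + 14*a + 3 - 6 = 40*a^2 + 19*a - 3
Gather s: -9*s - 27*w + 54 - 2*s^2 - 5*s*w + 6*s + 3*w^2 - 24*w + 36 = -2*s^2 + s*(-5*w - 3) + 3*w^2 - 51*w + 90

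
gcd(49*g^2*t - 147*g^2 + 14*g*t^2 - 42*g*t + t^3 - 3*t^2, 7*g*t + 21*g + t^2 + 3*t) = 7*g + t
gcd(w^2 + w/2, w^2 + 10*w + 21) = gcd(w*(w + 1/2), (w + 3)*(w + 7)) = 1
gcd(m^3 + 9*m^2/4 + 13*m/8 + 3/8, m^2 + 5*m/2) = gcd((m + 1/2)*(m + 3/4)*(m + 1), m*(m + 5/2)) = 1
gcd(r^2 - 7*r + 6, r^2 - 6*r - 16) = 1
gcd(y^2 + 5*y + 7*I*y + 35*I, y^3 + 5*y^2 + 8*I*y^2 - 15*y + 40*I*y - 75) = y + 5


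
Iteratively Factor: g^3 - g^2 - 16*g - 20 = (g - 5)*(g^2 + 4*g + 4) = (g - 5)*(g + 2)*(g + 2)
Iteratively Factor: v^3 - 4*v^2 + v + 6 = (v - 2)*(v^2 - 2*v - 3) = (v - 3)*(v - 2)*(v + 1)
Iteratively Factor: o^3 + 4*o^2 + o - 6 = (o - 1)*(o^2 + 5*o + 6) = (o - 1)*(o + 2)*(o + 3)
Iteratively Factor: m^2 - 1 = (m - 1)*(m + 1)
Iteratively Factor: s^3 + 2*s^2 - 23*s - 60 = (s + 4)*(s^2 - 2*s - 15) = (s + 3)*(s + 4)*(s - 5)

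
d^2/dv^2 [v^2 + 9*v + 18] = 2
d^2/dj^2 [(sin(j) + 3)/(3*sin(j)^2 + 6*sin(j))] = (-sin(j)^2 - 10*sin(j) - 16 + 6/sin(j) + 36/sin(j)^2 + 24/sin(j)^3)/(3*(sin(j) + 2)^3)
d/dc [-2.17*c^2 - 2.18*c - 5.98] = -4.34*c - 2.18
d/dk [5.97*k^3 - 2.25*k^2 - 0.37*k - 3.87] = 17.91*k^2 - 4.5*k - 0.37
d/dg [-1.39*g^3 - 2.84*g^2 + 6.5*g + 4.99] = -4.17*g^2 - 5.68*g + 6.5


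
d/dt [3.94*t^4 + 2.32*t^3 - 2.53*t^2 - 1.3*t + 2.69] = 15.76*t^3 + 6.96*t^2 - 5.06*t - 1.3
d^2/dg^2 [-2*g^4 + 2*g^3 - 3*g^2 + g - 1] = -24*g^2 + 12*g - 6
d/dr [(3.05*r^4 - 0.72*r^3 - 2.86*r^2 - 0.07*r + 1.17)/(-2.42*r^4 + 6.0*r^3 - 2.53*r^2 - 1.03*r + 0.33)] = (16.5576*r^6 - 29.2754*r^5 + 9.0489*r^4 + 17.6748*r^3 - 19.0041*r^2 + 4.0326*r + 1.182)/(5.8564*r^8 - 29.04*r^7 + 48.2452*r^6 - 25.3748*r^5 - 7.5563*r^4 + 9.1718*r^3 - 0.6089*r^2 - 0.6798*r + 0.1089)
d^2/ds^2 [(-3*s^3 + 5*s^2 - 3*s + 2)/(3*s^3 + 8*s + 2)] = 2*(45*s^6 + 135*s^5 - 144*s^4 - 330*s^3 + 108*s^2 - 72*s + 196)/(27*s^9 + 216*s^7 + 54*s^6 + 576*s^5 + 288*s^4 + 548*s^3 + 384*s^2 + 96*s + 8)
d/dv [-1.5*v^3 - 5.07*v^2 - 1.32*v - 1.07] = -4.5*v^2 - 10.14*v - 1.32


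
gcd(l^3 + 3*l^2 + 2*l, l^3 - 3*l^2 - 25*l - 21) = l + 1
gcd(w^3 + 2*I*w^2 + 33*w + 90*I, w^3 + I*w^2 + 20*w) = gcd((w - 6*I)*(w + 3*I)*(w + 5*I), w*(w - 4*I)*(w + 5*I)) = w + 5*I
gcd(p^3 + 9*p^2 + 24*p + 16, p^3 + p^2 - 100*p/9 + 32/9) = p + 4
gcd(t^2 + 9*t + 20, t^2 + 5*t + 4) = t + 4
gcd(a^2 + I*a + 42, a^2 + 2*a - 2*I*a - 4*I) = 1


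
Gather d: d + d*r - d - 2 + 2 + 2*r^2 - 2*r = d*r + 2*r^2 - 2*r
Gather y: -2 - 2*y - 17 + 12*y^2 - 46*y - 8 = 12*y^2 - 48*y - 27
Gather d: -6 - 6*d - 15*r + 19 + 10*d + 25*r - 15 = 4*d + 10*r - 2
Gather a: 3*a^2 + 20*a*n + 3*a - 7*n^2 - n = 3*a^2 + a*(20*n + 3) - 7*n^2 - n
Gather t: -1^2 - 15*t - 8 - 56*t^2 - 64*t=-56*t^2 - 79*t - 9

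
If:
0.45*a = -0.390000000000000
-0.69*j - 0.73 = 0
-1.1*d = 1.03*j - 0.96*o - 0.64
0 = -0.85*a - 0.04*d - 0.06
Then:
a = -0.87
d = 16.92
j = -1.06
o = 17.58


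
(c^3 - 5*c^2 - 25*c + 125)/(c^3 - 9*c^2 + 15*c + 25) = (c + 5)/(c + 1)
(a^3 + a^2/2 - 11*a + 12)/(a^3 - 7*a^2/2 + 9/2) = (a^2 + 2*a - 8)/(a^2 - 2*a - 3)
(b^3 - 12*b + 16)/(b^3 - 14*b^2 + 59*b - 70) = (b^2 + 2*b - 8)/(b^2 - 12*b + 35)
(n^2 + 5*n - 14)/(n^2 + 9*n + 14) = (n - 2)/(n + 2)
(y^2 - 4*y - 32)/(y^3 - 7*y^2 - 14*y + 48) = (y + 4)/(y^2 + y - 6)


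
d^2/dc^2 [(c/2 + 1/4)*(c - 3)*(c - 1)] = 3*c - 7/2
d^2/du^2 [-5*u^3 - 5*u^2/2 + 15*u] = -30*u - 5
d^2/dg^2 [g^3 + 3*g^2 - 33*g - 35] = 6*g + 6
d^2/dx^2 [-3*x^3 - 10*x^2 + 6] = -18*x - 20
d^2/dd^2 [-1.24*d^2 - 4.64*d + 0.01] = -2.48000000000000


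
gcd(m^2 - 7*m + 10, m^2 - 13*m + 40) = m - 5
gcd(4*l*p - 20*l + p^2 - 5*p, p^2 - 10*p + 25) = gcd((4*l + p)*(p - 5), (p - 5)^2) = p - 5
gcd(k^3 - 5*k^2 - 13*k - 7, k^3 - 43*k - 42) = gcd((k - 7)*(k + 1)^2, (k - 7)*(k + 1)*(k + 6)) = k^2 - 6*k - 7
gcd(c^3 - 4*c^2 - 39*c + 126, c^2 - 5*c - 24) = 1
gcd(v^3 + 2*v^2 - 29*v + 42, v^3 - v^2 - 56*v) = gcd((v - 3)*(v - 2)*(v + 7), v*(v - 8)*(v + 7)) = v + 7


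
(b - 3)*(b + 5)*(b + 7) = b^3 + 9*b^2 - b - 105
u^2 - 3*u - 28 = (u - 7)*(u + 4)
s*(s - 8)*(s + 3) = s^3 - 5*s^2 - 24*s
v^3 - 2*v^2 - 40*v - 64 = (v - 8)*(v + 2)*(v + 4)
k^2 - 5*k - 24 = (k - 8)*(k + 3)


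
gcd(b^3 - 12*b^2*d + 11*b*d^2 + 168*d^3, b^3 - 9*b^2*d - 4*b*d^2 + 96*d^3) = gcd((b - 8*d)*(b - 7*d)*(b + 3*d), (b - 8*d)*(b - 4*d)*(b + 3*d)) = b^2 - 5*b*d - 24*d^2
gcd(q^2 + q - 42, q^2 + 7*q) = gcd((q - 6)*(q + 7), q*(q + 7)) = q + 7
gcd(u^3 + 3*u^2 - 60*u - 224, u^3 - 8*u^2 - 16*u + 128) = u^2 - 4*u - 32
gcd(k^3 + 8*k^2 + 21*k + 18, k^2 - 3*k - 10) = k + 2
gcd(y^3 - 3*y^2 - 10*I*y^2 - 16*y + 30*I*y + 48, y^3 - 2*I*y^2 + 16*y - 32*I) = y - 2*I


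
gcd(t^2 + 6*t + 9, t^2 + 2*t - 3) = t + 3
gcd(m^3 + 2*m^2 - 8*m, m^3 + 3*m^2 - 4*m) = m^2 + 4*m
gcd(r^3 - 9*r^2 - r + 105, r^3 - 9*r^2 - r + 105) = r^3 - 9*r^2 - r + 105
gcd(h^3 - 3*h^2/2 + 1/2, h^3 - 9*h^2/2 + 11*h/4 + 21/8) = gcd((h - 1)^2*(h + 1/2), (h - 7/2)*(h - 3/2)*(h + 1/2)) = h + 1/2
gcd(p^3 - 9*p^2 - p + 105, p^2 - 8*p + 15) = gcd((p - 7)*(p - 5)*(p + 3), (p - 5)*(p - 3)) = p - 5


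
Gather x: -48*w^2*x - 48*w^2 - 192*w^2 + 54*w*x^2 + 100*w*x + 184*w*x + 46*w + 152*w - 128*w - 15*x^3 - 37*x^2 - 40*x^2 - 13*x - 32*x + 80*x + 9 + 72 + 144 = -240*w^2 + 70*w - 15*x^3 + x^2*(54*w - 77) + x*(-48*w^2 + 284*w + 35) + 225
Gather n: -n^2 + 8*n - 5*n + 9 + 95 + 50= -n^2 + 3*n + 154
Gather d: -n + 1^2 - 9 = -n - 8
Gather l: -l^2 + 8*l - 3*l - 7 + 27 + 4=-l^2 + 5*l + 24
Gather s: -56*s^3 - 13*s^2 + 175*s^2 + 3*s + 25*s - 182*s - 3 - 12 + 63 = -56*s^3 + 162*s^2 - 154*s + 48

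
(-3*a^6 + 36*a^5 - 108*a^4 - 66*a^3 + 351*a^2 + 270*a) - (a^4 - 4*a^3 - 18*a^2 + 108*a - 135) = -3*a^6 + 36*a^5 - 109*a^4 - 62*a^3 + 369*a^2 + 162*a + 135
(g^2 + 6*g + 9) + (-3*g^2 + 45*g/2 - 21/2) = -2*g^2 + 57*g/2 - 3/2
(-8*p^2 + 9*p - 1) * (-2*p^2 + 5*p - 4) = 16*p^4 - 58*p^3 + 79*p^2 - 41*p + 4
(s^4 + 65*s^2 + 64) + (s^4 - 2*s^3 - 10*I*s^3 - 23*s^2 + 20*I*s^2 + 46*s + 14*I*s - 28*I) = 2*s^4 - 2*s^3 - 10*I*s^3 + 42*s^2 + 20*I*s^2 + 46*s + 14*I*s + 64 - 28*I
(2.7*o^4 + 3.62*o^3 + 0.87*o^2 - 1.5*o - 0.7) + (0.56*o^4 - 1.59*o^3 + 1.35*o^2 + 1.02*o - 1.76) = 3.26*o^4 + 2.03*o^3 + 2.22*o^2 - 0.48*o - 2.46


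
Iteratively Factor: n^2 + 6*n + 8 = (n + 4)*(n + 2)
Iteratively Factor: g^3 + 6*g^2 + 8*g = (g + 4)*(g^2 + 2*g) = (g + 2)*(g + 4)*(g)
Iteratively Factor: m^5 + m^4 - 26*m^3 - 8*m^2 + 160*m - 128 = (m - 4)*(m^4 + 5*m^3 - 6*m^2 - 32*m + 32) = (m - 4)*(m + 4)*(m^3 + m^2 - 10*m + 8) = (m - 4)*(m - 1)*(m + 4)*(m^2 + 2*m - 8) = (m - 4)*(m - 1)*(m + 4)^2*(m - 2)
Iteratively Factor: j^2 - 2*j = (j)*(j - 2)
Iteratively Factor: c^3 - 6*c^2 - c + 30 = (c - 5)*(c^2 - c - 6) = (c - 5)*(c - 3)*(c + 2)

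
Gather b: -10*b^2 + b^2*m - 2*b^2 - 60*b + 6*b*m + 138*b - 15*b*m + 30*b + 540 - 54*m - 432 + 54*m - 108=b^2*(m - 12) + b*(108 - 9*m)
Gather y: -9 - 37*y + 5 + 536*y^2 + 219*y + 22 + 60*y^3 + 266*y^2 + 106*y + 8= 60*y^3 + 802*y^2 + 288*y + 26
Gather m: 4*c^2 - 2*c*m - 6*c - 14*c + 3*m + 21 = 4*c^2 - 20*c + m*(3 - 2*c) + 21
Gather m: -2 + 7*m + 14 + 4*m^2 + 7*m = 4*m^2 + 14*m + 12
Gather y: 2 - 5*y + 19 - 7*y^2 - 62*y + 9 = -7*y^2 - 67*y + 30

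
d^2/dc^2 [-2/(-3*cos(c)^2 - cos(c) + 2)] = 2*(-36*sin(c)^4 + 43*sin(c)^2 + 37*cos(c)/4 - 9*cos(3*c)/4 + 7)/((cos(c) + 1)^3*(3*cos(c) - 2)^3)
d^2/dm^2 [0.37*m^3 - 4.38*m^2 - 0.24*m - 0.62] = 2.22*m - 8.76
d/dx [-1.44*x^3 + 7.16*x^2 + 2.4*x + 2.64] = -4.32*x^2 + 14.32*x + 2.4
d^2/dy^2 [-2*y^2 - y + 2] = -4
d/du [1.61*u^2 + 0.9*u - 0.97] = 3.22*u + 0.9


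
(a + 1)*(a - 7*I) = a^2 + a - 7*I*a - 7*I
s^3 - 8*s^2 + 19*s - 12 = (s - 4)*(s - 3)*(s - 1)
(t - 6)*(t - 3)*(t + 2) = t^3 - 7*t^2 + 36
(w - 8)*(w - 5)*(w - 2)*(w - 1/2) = w^4 - 31*w^3/2 + 147*w^2/2 - 113*w + 40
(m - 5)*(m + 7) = m^2 + 2*m - 35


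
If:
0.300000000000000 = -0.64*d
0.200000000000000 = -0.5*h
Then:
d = -0.47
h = -0.40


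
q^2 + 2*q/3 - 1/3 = (q - 1/3)*(q + 1)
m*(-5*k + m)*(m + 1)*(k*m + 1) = -5*k^2*m^3 - 5*k^2*m^2 + k*m^4 + k*m^3 - 5*k*m^2 - 5*k*m + m^3 + m^2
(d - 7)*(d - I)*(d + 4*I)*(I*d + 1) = I*d^4 - 2*d^3 - 7*I*d^3 + 14*d^2 + 7*I*d^2 + 4*d - 49*I*d - 28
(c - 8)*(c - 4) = c^2 - 12*c + 32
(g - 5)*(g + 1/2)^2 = g^3 - 4*g^2 - 19*g/4 - 5/4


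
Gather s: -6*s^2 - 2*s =-6*s^2 - 2*s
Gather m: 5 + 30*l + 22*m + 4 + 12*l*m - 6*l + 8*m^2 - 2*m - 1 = 24*l + 8*m^2 + m*(12*l + 20) + 8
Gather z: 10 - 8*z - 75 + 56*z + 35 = 48*z - 30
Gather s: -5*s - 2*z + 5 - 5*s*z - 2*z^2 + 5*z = s*(-5*z - 5) - 2*z^2 + 3*z + 5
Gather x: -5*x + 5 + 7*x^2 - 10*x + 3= 7*x^2 - 15*x + 8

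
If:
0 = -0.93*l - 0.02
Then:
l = -0.02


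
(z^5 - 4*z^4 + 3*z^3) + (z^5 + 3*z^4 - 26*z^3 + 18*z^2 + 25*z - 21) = 2*z^5 - z^4 - 23*z^3 + 18*z^2 + 25*z - 21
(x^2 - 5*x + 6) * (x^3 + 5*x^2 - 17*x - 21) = x^5 - 36*x^3 + 94*x^2 + 3*x - 126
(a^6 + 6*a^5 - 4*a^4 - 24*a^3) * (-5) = -5*a^6 - 30*a^5 + 20*a^4 + 120*a^3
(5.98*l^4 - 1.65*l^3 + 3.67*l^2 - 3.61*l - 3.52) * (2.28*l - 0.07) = 13.6344*l^5 - 4.1806*l^4 + 8.4831*l^3 - 8.4877*l^2 - 7.7729*l + 0.2464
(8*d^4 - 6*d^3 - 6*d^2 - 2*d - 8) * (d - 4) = 8*d^5 - 38*d^4 + 18*d^3 + 22*d^2 + 32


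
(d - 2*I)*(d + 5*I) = d^2 + 3*I*d + 10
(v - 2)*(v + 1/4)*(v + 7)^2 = v^4 + 49*v^3/4 + 24*v^2 - 371*v/4 - 49/2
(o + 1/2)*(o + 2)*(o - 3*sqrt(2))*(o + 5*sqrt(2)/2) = o^4 - sqrt(2)*o^3/2 + 5*o^3/2 - 14*o^2 - 5*sqrt(2)*o^2/4 - 75*o/2 - sqrt(2)*o/2 - 15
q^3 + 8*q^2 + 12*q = q*(q + 2)*(q + 6)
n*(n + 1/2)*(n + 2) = n^3 + 5*n^2/2 + n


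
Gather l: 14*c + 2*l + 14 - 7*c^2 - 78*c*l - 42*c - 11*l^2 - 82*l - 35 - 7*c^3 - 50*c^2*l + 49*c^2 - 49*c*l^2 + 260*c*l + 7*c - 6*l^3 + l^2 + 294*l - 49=-7*c^3 + 42*c^2 - 21*c - 6*l^3 + l^2*(-49*c - 10) + l*(-50*c^2 + 182*c + 214) - 70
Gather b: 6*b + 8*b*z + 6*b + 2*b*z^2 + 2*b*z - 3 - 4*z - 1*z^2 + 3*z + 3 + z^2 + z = b*(2*z^2 + 10*z + 12)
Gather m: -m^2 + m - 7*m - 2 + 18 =-m^2 - 6*m + 16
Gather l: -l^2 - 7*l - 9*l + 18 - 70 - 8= -l^2 - 16*l - 60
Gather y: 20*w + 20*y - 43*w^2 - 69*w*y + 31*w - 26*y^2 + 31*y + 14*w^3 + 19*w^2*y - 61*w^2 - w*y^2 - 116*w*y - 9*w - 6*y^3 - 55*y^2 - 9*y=14*w^3 - 104*w^2 + 42*w - 6*y^3 + y^2*(-w - 81) + y*(19*w^2 - 185*w + 42)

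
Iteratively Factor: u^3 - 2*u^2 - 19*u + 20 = (u - 5)*(u^2 + 3*u - 4) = (u - 5)*(u + 4)*(u - 1)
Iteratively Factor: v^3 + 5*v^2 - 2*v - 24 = (v + 3)*(v^2 + 2*v - 8) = (v - 2)*(v + 3)*(v + 4)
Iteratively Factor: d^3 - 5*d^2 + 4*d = (d)*(d^2 - 5*d + 4) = d*(d - 1)*(d - 4)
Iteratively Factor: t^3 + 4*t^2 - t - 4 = (t + 1)*(t^2 + 3*t - 4) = (t - 1)*(t + 1)*(t + 4)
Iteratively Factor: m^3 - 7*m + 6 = (m + 3)*(m^2 - 3*m + 2) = (m - 2)*(m + 3)*(m - 1)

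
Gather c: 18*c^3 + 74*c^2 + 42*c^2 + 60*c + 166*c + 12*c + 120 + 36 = 18*c^3 + 116*c^2 + 238*c + 156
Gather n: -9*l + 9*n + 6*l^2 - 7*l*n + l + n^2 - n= 6*l^2 - 8*l + n^2 + n*(8 - 7*l)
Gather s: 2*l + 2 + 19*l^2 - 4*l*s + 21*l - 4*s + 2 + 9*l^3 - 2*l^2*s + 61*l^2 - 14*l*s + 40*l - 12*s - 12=9*l^3 + 80*l^2 + 63*l + s*(-2*l^2 - 18*l - 16) - 8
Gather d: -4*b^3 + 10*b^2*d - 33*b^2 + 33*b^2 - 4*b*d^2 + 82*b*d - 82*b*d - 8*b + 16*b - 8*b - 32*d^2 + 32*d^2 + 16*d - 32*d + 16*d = -4*b^3 + 10*b^2*d - 4*b*d^2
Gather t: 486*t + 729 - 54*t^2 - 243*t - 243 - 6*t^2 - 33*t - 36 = -60*t^2 + 210*t + 450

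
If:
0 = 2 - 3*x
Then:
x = 2/3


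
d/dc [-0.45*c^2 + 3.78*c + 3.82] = 3.78 - 0.9*c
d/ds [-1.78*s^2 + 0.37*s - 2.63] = 0.37 - 3.56*s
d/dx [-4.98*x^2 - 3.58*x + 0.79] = -9.96*x - 3.58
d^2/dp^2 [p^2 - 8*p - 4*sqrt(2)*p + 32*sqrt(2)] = 2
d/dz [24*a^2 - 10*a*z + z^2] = -10*a + 2*z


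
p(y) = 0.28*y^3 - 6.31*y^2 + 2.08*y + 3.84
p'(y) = 0.84*y^2 - 12.62*y + 2.08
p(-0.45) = 1.60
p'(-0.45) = 7.93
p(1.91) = -13.26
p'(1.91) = -18.96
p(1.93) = -13.64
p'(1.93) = -19.15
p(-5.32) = -227.97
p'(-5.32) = 92.99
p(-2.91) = -62.55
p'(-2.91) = 45.92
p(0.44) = 3.56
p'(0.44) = -3.31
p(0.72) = 2.17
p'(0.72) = -6.57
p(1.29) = -3.38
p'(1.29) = -12.80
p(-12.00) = -1413.60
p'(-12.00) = 274.48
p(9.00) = -284.43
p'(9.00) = -43.46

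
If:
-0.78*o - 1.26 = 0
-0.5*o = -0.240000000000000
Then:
No Solution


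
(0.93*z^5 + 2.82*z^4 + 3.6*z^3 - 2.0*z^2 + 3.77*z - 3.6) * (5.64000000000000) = 5.2452*z^5 + 15.9048*z^4 + 20.304*z^3 - 11.28*z^2 + 21.2628*z - 20.304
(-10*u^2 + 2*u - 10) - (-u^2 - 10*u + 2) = -9*u^2 + 12*u - 12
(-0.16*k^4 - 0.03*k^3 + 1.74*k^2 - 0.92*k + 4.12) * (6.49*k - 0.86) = -1.0384*k^5 - 0.0571*k^4 + 11.3184*k^3 - 7.4672*k^2 + 27.53*k - 3.5432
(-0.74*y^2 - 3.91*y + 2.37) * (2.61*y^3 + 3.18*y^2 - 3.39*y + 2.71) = -1.9314*y^5 - 12.5583*y^4 - 3.7395*y^3 + 18.7861*y^2 - 18.6304*y + 6.4227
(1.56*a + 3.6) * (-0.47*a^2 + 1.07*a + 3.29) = -0.7332*a^3 - 0.0227999999999997*a^2 + 8.9844*a + 11.844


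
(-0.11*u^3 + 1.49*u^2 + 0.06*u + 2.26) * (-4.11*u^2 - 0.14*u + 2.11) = 0.4521*u^5 - 6.1085*u^4 - 0.6873*u^3 - 6.1531*u^2 - 0.1898*u + 4.7686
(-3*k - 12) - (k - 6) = -4*k - 6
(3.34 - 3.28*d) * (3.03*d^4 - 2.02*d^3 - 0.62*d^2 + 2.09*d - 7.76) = -9.9384*d^5 + 16.7458*d^4 - 4.7132*d^3 - 8.926*d^2 + 32.4334*d - 25.9184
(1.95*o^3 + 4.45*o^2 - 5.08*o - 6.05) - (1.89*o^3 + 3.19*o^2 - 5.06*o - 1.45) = 0.0600000000000001*o^3 + 1.26*o^2 - 0.0200000000000005*o - 4.6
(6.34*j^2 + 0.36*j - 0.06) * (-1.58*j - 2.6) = -10.0172*j^3 - 17.0528*j^2 - 0.8412*j + 0.156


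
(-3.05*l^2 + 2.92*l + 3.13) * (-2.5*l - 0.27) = 7.625*l^3 - 6.4765*l^2 - 8.6134*l - 0.8451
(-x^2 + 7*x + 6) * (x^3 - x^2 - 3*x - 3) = -x^5 + 8*x^4 + 2*x^3 - 24*x^2 - 39*x - 18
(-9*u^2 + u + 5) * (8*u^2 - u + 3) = -72*u^4 + 17*u^3 + 12*u^2 - 2*u + 15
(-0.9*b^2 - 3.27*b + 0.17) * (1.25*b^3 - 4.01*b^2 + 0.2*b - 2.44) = -1.125*b^5 - 0.4785*b^4 + 13.1452*b^3 + 0.8603*b^2 + 8.0128*b - 0.4148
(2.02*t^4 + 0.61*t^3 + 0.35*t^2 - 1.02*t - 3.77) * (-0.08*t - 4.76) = -0.1616*t^5 - 9.664*t^4 - 2.9316*t^3 - 1.5844*t^2 + 5.1568*t + 17.9452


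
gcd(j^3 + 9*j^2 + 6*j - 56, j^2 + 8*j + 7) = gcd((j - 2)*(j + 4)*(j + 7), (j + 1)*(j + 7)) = j + 7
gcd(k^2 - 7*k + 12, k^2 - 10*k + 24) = k - 4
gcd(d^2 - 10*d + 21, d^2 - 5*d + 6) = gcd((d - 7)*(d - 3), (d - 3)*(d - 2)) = d - 3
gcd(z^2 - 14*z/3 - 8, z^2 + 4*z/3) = z + 4/3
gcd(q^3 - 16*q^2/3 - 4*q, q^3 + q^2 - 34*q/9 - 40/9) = 1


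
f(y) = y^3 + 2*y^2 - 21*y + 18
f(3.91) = 26.24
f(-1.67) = 53.99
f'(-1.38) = -20.81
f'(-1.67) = -19.31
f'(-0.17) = -21.59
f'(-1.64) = -19.49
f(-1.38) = 48.16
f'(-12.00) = 363.00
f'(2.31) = 4.25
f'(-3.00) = -6.00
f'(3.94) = 41.33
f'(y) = 3*y^2 + 4*y - 21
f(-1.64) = 53.41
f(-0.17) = 21.62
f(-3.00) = 72.00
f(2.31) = -7.51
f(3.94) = 27.47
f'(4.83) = 68.31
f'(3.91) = 40.50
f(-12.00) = -1170.00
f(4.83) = 75.91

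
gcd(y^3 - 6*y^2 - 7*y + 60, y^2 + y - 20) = y - 4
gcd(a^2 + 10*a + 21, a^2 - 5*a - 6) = 1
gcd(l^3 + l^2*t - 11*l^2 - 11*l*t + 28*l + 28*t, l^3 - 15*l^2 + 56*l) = l - 7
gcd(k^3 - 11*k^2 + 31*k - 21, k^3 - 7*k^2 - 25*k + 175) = k - 7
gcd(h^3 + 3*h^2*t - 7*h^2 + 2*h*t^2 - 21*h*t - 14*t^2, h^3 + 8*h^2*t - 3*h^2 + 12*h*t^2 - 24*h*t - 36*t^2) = h + 2*t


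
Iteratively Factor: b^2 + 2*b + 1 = (b + 1)*(b + 1)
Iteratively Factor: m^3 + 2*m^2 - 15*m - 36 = (m + 3)*(m^2 - m - 12) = (m + 3)^2*(m - 4)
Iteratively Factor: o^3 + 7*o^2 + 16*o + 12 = (o + 2)*(o^2 + 5*o + 6) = (o + 2)^2*(o + 3)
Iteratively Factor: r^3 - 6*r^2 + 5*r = (r - 5)*(r^2 - r) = (r - 5)*(r - 1)*(r)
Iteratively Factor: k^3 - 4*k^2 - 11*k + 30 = (k - 2)*(k^2 - 2*k - 15) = (k - 2)*(k + 3)*(k - 5)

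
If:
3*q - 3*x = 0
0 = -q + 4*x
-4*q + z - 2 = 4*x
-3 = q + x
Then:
No Solution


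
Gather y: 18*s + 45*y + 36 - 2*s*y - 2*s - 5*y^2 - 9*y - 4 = 16*s - 5*y^2 + y*(36 - 2*s) + 32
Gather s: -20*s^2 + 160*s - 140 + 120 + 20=-20*s^2 + 160*s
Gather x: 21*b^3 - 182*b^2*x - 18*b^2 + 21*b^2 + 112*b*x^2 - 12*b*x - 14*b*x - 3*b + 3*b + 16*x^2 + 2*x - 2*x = 21*b^3 + 3*b^2 + x^2*(112*b + 16) + x*(-182*b^2 - 26*b)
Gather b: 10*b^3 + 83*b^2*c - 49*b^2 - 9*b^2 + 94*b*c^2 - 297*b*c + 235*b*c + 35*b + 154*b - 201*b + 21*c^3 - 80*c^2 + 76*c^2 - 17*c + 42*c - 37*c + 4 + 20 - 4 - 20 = 10*b^3 + b^2*(83*c - 58) + b*(94*c^2 - 62*c - 12) + 21*c^3 - 4*c^2 - 12*c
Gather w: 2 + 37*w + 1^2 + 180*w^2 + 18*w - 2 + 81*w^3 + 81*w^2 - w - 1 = 81*w^3 + 261*w^2 + 54*w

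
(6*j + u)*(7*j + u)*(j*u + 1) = 42*j^3*u + 13*j^2*u^2 + 42*j^2 + j*u^3 + 13*j*u + u^2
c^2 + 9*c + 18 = (c + 3)*(c + 6)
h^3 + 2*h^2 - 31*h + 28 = (h - 4)*(h - 1)*(h + 7)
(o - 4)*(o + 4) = o^2 - 16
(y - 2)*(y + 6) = y^2 + 4*y - 12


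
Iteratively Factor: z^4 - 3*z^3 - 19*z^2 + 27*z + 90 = (z + 2)*(z^3 - 5*z^2 - 9*z + 45) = (z + 2)*(z + 3)*(z^2 - 8*z + 15) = (z - 5)*(z + 2)*(z + 3)*(z - 3)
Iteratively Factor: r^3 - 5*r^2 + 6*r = (r - 3)*(r^2 - 2*r) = (r - 3)*(r - 2)*(r)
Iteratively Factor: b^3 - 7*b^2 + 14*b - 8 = (b - 1)*(b^2 - 6*b + 8) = (b - 4)*(b - 1)*(b - 2)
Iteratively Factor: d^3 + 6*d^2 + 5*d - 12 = (d + 3)*(d^2 + 3*d - 4) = (d - 1)*(d + 3)*(d + 4)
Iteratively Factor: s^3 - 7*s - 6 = (s - 3)*(s^2 + 3*s + 2) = (s - 3)*(s + 1)*(s + 2)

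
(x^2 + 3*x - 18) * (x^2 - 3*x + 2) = x^4 - 25*x^2 + 60*x - 36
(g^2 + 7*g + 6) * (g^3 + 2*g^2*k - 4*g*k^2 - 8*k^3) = g^5 + 2*g^4*k + 7*g^4 - 4*g^3*k^2 + 14*g^3*k + 6*g^3 - 8*g^2*k^3 - 28*g^2*k^2 + 12*g^2*k - 56*g*k^3 - 24*g*k^2 - 48*k^3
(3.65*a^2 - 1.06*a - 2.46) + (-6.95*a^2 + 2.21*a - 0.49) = -3.3*a^2 + 1.15*a - 2.95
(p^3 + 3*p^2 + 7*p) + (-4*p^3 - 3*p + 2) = -3*p^3 + 3*p^2 + 4*p + 2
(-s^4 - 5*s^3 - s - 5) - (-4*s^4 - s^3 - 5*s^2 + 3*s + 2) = 3*s^4 - 4*s^3 + 5*s^2 - 4*s - 7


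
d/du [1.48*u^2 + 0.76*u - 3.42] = 2.96*u + 0.76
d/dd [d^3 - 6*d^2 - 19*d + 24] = 3*d^2 - 12*d - 19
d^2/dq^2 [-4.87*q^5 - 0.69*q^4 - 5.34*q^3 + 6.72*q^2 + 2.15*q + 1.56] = -97.4*q^3 - 8.28*q^2 - 32.04*q + 13.44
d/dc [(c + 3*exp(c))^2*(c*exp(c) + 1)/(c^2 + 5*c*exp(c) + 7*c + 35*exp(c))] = (c + 3*exp(c))*(-(c + 3*exp(c))*(c*exp(c) + 1)*(5*c*exp(c) + 2*c + 40*exp(c) + 7) + ((c + 1)*(c + 3*exp(c))*exp(c) + 2*(c*exp(c) + 1)*(3*exp(c) + 1))*(c^2 + 5*c*exp(c) + 7*c + 35*exp(c)))/(c^2 + 5*c*exp(c) + 7*c + 35*exp(c))^2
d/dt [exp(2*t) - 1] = 2*exp(2*t)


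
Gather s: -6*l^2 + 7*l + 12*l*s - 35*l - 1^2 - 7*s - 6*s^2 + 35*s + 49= -6*l^2 - 28*l - 6*s^2 + s*(12*l + 28) + 48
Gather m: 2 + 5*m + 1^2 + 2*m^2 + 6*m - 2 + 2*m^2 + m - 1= 4*m^2 + 12*m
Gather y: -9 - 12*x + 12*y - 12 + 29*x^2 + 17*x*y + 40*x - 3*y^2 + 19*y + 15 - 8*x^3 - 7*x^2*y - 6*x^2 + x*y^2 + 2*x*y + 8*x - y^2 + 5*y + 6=-8*x^3 + 23*x^2 + 36*x + y^2*(x - 4) + y*(-7*x^2 + 19*x + 36)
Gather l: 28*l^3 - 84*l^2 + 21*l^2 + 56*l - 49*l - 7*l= 28*l^3 - 63*l^2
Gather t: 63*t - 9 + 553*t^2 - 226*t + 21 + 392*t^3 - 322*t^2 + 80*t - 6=392*t^3 + 231*t^2 - 83*t + 6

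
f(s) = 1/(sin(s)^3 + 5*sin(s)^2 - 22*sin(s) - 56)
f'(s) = (-3*sin(s)^2*cos(s) - 10*sin(s)*cos(s) + 22*cos(s))/(sin(s)^3 + 5*sin(s)^2 - 22*sin(s) - 56)^2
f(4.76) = -0.03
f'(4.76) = 0.00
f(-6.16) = -0.02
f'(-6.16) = 0.01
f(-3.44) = -0.02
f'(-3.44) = -0.00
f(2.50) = -0.01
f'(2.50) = -0.00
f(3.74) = -0.02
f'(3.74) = -0.01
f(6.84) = -0.02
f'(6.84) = 0.00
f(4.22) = -0.03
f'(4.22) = -0.01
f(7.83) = -0.01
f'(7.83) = 0.00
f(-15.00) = -0.03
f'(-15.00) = -0.01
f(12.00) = -0.02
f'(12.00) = 0.01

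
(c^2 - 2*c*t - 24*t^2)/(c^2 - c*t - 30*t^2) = (c + 4*t)/(c + 5*t)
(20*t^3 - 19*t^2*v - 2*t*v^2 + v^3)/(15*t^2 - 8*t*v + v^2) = (4*t^2 - 3*t*v - v^2)/(3*t - v)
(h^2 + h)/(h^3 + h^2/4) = 4*(h + 1)/(h*(4*h + 1))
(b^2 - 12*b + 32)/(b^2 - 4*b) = (b - 8)/b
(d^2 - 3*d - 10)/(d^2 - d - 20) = (d + 2)/(d + 4)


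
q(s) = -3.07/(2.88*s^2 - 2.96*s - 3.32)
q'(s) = -3.07*(2.96 - 5.76*s)/(2.88*s^2 - 2.96*s - 3.32)^2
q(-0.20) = 1.17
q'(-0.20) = -1.85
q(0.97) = 0.88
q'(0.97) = 0.67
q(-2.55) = -0.13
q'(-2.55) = -0.10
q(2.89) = -0.25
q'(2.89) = 0.28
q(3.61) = -0.13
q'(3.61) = 0.10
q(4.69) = -0.07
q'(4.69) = 0.03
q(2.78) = -0.29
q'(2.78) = 0.35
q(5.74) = -0.04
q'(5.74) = 0.02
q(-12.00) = -0.01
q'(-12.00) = -0.00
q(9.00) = -0.02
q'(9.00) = 0.00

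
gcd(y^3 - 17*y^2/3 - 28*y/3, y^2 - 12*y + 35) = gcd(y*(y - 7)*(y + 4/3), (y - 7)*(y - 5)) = y - 7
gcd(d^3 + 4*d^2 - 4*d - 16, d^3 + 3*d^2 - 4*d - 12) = d^2 - 4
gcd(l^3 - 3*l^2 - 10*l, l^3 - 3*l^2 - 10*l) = l^3 - 3*l^2 - 10*l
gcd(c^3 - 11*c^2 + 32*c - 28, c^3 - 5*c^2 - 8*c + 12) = 1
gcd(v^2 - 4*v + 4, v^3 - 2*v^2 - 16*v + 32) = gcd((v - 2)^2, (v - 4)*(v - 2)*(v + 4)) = v - 2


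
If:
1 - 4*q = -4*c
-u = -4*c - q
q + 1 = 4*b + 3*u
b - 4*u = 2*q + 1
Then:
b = 23/51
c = -19/204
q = 8/51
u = -11/51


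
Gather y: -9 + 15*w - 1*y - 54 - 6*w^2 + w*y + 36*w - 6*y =-6*w^2 + 51*w + y*(w - 7) - 63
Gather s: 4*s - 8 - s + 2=3*s - 6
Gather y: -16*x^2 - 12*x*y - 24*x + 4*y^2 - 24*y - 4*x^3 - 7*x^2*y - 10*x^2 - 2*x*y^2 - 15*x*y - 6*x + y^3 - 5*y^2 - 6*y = -4*x^3 - 26*x^2 - 30*x + y^3 + y^2*(-2*x - 1) + y*(-7*x^2 - 27*x - 30)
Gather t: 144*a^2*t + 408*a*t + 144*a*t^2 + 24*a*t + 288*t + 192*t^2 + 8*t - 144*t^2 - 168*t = t^2*(144*a + 48) + t*(144*a^2 + 432*a + 128)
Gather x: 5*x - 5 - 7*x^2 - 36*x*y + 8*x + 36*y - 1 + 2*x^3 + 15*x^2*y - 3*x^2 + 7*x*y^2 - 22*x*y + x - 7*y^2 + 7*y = 2*x^3 + x^2*(15*y - 10) + x*(7*y^2 - 58*y + 14) - 7*y^2 + 43*y - 6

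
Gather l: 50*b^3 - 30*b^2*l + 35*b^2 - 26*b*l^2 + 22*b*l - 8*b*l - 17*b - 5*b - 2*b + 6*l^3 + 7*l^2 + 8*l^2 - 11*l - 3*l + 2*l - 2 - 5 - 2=50*b^3 + 35*b^2 - 24*b + 6*l^3 + l^2*(15 - 26*b) + l*(-30*b^2 + 14*b - 12) - 9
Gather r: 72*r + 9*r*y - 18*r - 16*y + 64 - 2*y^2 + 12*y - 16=r*(9*y + 54) - 2*y^2 - 4*y + 48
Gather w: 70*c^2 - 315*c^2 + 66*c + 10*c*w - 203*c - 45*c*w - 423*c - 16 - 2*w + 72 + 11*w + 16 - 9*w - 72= -245*c^2 - 35*c*w - 560*c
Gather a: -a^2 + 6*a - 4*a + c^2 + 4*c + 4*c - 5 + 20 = -a^2 + 2*a + c^2 + 8*c + 15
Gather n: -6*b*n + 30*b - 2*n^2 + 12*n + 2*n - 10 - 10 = 30*b - 2*n^2 + n*(14 - 6*b) - 20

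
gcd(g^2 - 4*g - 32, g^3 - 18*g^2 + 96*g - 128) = g - 8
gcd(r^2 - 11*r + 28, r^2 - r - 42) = r - 7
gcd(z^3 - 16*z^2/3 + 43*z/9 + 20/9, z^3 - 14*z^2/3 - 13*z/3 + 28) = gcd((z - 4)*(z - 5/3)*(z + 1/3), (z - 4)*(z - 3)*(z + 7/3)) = z - 4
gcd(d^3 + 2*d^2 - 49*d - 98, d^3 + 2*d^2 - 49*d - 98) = d^3 + 2*d^2 - 49*d - 98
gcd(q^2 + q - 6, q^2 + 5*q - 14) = q - 2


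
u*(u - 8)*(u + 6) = u^3 - 2*u^2 - 48*u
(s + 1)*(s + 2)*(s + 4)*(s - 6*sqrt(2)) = s^4 - 6*sqrt(2)*s^3 + 7*s^3 - 42*sqrt(2)*s^2 + 14*s^2 - 84*sqrt(2)*s + 8*s - 48*sqrt(2)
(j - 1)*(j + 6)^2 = j^3 + 11*j^2 + 24*j - 36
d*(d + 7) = d^2 + 7*d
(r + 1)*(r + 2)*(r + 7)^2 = r^4 + 17*r^3 + 93*r^2 + 175*r + 98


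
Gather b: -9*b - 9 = -9*b - 9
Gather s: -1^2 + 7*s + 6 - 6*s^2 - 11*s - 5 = -6*s^2 - 4*s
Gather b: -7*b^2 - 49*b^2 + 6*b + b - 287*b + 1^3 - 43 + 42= -56*b^2 - 280*b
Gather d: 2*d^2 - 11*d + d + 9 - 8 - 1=2*d^2 - 10*d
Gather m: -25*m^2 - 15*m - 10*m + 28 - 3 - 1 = -25*m^2 - 25*m + 24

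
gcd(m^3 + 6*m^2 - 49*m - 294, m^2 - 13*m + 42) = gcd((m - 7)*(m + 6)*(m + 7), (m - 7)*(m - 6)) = m - 7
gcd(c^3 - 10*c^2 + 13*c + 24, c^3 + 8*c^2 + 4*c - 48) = 1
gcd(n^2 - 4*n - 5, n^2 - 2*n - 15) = n - 5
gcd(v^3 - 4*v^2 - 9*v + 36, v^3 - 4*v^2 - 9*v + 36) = v^3 - 4*v^2 - 9*v + 36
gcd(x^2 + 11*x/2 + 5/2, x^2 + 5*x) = x + 5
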